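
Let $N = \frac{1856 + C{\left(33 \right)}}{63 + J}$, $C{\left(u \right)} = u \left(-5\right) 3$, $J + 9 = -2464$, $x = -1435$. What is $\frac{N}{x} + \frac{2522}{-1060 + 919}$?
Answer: $- \frac{8721766799}{487627350} \approx -17.886$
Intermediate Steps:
$J = -2473$ ($J = -9 - 2464 = -2473$)
$C{\left(u \right)} = - 15 u$ ($C{\left(u \right)} = - 5 u 3 = - 15 u$)
$N = - \frac{1361}{2410}$ ($N = \frac{1856 - 495}{63 - 2473} = \frac{1856 - 495}{-2410} = 1361 \left(- \frac{1}{2410}\right) = - \frac{1361}{2410} \approx -0.56473$)
$\frac{N}{x} + \frac{2522}{-1060 + 919} = - \frac{1361}{2410 \left(-1435\right)} + \frac{2522}{-1060 + 919} = \left(- \frac{1361}{2410}\right) \left(- \frac{1}{1435}\right) + \frac{2522}{-141} = \frac{1361}{3458350} + 2522 \left(- \frac{1}{141}\right) = \frac{1361}{3458350} - \frac{2522}{141} = - \frac{8721766799}{487627350}$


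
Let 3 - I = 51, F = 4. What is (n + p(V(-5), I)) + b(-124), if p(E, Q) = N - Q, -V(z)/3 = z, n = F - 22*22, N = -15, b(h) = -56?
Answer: -503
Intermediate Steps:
n = -480 (n = 4 - 22*22 = 4 - 484 = -480)
V(z) = -3*z
I = -48 (I = 3 - 1*51 = 3 - 51 = -48)
p(E, Q) = -15 - Q
(n + p(V(-5), I)) + b(-124) = (-480 + (-15 - 1*(-48))) - 56 = (-480 + (-15 + 48)) - 56 = (-480 + 33) - 56 = -447 - 56 = -503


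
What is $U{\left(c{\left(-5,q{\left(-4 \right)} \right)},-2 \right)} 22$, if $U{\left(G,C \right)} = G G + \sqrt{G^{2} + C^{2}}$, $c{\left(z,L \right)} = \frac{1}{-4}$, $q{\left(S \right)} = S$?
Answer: $\frac{11}{8} + \frac{11 \sqrt{65}}{2} \approx 45.717$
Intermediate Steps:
$c{\left(z,L \right)} = - \frac{1}{4}$
$U{\left(G,C \right)} = G^{2} + \sqrt{C^{2} + G^{2}}$
$U{\left(c{\left(-5,q{\left(-4 \right)} \right)},-2 \right)} 22 = \left(\left(- \frac{1}{4}\right)^{2} + \sqrt{\left(-2\right)^{2} + \left(- \frac{1}{4}\right)^{2}}\right) 22 = \left(\frac{1}{16} + \sqrt{4 + \frac{1}{16}}\right) 22 = \left(\frac{1}{16} + \sqrt{\frac{65}{16}}\right) 22 = \left(\frac{1}{16} + \frac{\sqrt{65}}{4}\right) 22 = \frac{11}{8} + \frac{11 \sqrt{65}}{2}$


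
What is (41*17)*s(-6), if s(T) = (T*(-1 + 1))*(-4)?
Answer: 0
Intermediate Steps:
s(T) = 0 (s(T) = (T*0)*(-4) = 0*(-4) = 0)
(41*17)*s(-6) = (41*17)*0 = 697*0 = 0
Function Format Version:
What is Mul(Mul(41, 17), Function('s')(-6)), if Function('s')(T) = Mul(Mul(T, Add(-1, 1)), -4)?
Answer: 0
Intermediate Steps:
Function('s')(T) = 0 (Function('s')(T) = Mul(Mul(T, 0), -4) = Mul(0, -4) = 0)
Mul(Mul(41, 17), Function('s')(-6)) = Mul(Mul(41, 17), 0) = Mul(697, 0) = 0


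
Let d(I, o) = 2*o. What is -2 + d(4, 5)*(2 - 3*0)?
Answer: 18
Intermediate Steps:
-2 + d(4, 5)*(2 - 3*0) = -2 + (2*5)*(2 - 3*0) = -2 + 10*(2 + 0) = -2 + 10*2 = -2 + 20 = 18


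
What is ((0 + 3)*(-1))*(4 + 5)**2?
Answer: -243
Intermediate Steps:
((0 + 3)*(-1))*(4 + 5)**2 = (3*(-1))*9**2 = -3*81 = -243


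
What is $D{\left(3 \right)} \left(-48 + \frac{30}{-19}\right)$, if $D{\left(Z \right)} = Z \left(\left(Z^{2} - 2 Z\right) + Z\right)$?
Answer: $- \frac{16956}{19} \approx -892.42$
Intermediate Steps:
$D{\left(Z \right)} = Z \left(Z^{2} - Z\right)$
$D{\left(3 \right)} \left(-48 + \frac{30}{-19}\right) = 3^{2} \left(-1 + 3\right) \left(-48 + \frac{30}{-19}\right) = 9 \cdot 2 \left(-48 + 30 \left(- \frac{1}{19}\right)\right) = 18 \left(-48 - \frac{30}{19}\right) = 18 \left(- \frac{942}{19}\right) = - \frac{16956}{19}$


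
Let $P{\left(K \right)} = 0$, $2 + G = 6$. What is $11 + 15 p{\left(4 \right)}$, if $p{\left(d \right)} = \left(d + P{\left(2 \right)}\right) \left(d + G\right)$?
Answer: $491$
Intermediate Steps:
$G = 4$ ($G = -2 + 6 = 4$)
$p{\left(d \right)} = d \left(4 + d\right)$ ($p{\left(d \right)} = \left(d + 0\right) \left(d + 4\right) = d \left(4 + d\right)$)
$11 + 15 p{\left(4 \right)} = 11 + 15 \cdot 4 \left(4 + 4\right) = 11 + 15 \cdot 4 \cdot 8 = 11 + 15 \cdot 32 = 11 + 480 = 491$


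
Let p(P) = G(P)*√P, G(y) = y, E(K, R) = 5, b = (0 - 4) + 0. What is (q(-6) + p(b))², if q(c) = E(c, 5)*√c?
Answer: -214 + 80*√6 ≈ -18.041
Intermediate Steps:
b = -4 (b = -4 + 0 = -4)
p(P) = P^(3/2) (p(P) = P*√P = P^(3/2))
q(c) = 5*√c
(q(-6) + p(b))² = (5*√(-6) + (-4)^(3/2))² = (5*(I*√6) - 8*I)² = (5*I*√6 - 8*I)² = (-8*I + 5*I*√6)²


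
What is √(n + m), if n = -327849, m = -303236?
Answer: I*√631085 ≈ 794.41*I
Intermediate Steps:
√(n + m) = √(-327849 - 303236) = √(-631085) = I*√631085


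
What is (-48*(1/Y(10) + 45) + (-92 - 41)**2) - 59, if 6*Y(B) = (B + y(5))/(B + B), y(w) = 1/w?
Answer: 253390/17 ≈ 14905.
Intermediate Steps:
Y(B) = (1/5 + B)/(12*B) (Y(B) = ((B + 1/5)/(B + B))/6 = ((B + 1/5)/((2*B)))/6 = ((1/5 + B)*(1/(2*B)))/6 = ((1/5 + B)/(2*B))/6 = (1/5 + B)/(12*B))
(-48*(1/Y(10) + 45) + (-92 - 41)**2) - 59 = (-48*(1/((1/60)*(1 + 5*10)/10) + 45) + (-92 - 41)**2) - 59 = (-48*(1/((1/60)*(1/10)*(1 + 50)) + 45) + (-133)**2) - 59 = (-48*(1/((1/60)*(1/10)*51) + 45) + 17689) - 59 = (-48*(1/(17/200) + 45) + 17689) - 59 = (-48*(200/17 + 45) + 17689) - 59 = (-48*965/17 + 17689) - 59 = (-46320/17 + 17689) - 59 = 254393/17 - 59 = 253390/17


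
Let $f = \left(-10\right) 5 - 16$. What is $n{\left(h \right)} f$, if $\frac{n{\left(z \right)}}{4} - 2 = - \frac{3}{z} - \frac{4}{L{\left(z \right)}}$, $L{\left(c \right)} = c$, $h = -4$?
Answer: $-990$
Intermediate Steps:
$f = -66$ ($f = -50 - 16 = -66$)
$n{\left(z \right)} = 8 - \frac{28}{z}$ ($n{\left(z \right)} = 8 + 4 \left(- \frac{3}{z} - \frac{4}{z}\right) = 8 + 4 \left(- \frac{7}{z}\right) = 8 - \frac{28}{z}$)
$n{\left(h \right)} f = \left(8 - \frac{28}{-4}\right) \left(-66\right) = \left(8 - -7\right) \left(-66\right) = \left(8 + 7\right) \left(-66\right) = 15 \left(-66\right) = -990$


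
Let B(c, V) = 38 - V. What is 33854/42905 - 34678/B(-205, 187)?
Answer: 1492903836/6392845 ≈ 233.53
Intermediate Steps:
33854/42905 - 34678/B(-205, 187) = 33854/42905 - 34678/(38 - 1*187) = 33854*(1/42905) - 34678/(38 - 187) = 33854/42905 - 34678/(-149) = 33854/42905 - 34678*(-1/149) = 33854/42905 + 34678/149 = 1492903836/6392845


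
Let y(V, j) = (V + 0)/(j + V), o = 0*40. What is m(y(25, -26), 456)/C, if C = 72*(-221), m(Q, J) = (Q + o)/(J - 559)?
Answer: -25/1638936 ≈ -1.5254e-5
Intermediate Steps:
o = 0
y(V, j) = V/(V + j)
m(Q, J) = Q/(-559 + J) (m(Q, J) = (Q + 0)/(J - 559) = Q/(-559 + J))
C = -15912
m(y(25, -26), 456)/C = ((25/(25 - 26))/(-559 + 456))/(-15912) = ((25/(-1))/(-103))*(-1/15912) = ((25*(-1))*(-1/103))*(-1/15912) = -25*(-1/103)*(-1/15912) = (25/103)*(-1/15912) = -25/1638936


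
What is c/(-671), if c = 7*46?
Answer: -322/671 ≈ -0.47988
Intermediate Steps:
c = 322
c/(-671) = 322/(-671) = 322*(-1/671) = -322/671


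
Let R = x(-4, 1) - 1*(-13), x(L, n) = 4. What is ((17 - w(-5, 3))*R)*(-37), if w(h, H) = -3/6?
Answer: -22015/2 ≈ -11008.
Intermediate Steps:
w(h, H) = -½ (w(h, H) = -3*⅙ = -½)
R = 17 (R = 4 - 1*(-13) = 4 + 13 = 17)
((17 - w(-5, 3))*R)*(-37) = ((17 - 1*(-½))*17)*(-37) = ((17 + ½)*17)*(-37) = ((35/2)*17)*(-37) = (595/2)*(-37) = -22015/2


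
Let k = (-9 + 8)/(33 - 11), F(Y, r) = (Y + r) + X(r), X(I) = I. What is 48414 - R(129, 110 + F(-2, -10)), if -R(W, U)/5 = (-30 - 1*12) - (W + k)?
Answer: 1046303/22 ≈ 47559.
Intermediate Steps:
F(Y, r) = Y + 2*r (F(Y, r) = (Y + r) + r = Y + 2*r)
k = -1/22 ≈ -0.045455
R(W, U) = 4615/22 + 5*W (R(W, U) = -5*((-30 - 1*12) - (W - 1/22)) = -5*((-30 - 12) - (-1/22 + W)) = -5*(-42 + (1/22 - W)) = -5*(-923/22 - W) = 4615/22 + 5*W)
48414 - R(129, 110 + F(-2, -10)) = 48414 - (4615/22 + 5*129) = 48414 - (4615/22 + 645) = 48414 - 1*18805/22 = 48414 - 18805/22 = 1046303/22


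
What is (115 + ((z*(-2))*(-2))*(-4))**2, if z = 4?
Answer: 2601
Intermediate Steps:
(115 + ((z*(-2))*(-2))*(-4))**2 = (115 + ((4*(-2))*(-2))*(-4))**2 = (115 - 8*(-2)*(-4))**2 = (115 + 16*(-4))**2 = (115 - 64)**2 = 51**2 = 2601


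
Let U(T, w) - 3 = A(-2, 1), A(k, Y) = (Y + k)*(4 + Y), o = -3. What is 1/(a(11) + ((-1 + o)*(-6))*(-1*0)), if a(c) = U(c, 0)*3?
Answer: -1/6 ≈ -0.16667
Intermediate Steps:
A(k, Y) = (4 + Y)*(Y + k)
U(T, w) = -2 (U(T, w) = 3 + (1**2 + 4*1 + 4*(-2) + 1*(-2)) = 3 + (1 + 4 - 8 - 2) = 3 - 5 = -2)
a(c) = -6 (a(c) = -2*3 = -6)
1/(a(11) + ((-1 + o)*(-6))*(-1*0)) = 1/(-6 + ((-1 - 3)*(-6))*(-1*0)) = 1/(-6 - 4*(-6)*0) = 1/(-6 + 24*0) = 1/(-6 + 0) = 1/(-6) = -1/6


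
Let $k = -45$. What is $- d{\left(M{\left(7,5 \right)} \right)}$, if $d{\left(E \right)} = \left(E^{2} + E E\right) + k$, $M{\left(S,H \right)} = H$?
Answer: $-5$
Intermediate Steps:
$d{\left(E \right)} = -45 + 2 E^{2}$ ($d{\left(E \right)} = \left(E^{2} + E E\right) - 45 = \left(E^{2} + E^{2}\right) - 45 = 2 E^{2} - 45 = -45 + 2 E^{2}$)
$- d{\left(M{\left(7,5 \right)} \right)} = - (-45 + 2 \cdot 5^{2}) = - (-45 + 2 \cdot 25) = - (-45 + 50) = \left(-1\right) 5 = -5$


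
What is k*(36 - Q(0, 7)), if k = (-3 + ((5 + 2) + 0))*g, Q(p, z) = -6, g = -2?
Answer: -336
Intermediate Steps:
k = -8 (k = (-3 + ((5 + 2) + 0))*(-2) = (-3 + (7 + 0))*(-2) = (-3 + 7)*(-2) = 4*(-2) = -8)
k*(36 - Q(0, 7)) = -8*(36 - 1*(-6)) = -8*(36 + 6) = -8*42 = -336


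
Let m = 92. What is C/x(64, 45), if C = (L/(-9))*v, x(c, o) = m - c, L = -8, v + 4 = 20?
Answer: 32/63 ≈ 0.50794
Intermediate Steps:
v = 16 (v = -4 + 20 = 16)
x(c, o) = 92 - c
C = 128/9 (C = (-8/(-9))*16 = -1/9*(-8)*16 = (8/9)*16 = 128/9 ≈ 14.222)
C/x(64, 45) = 128/(9*(92 - 1*64)) = 128/(9*(92 - 64)) = (128/9)/28 = (128/9)*(1/28) = 32/63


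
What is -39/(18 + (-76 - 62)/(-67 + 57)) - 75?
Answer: -4040/53 ≈ -76.226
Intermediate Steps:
-39/(18 + (-76 - 62)/(-67 + 57)) - 75 = -39/(18 - 138/(-10)) - 75 = -39/(18 - 138*(-⅒)) - 75 = -39/(18 + 69/5) - 75 = -39/159/5 - 75 = -39*5/159 - 75 = -65/53 - 75 = -4040/53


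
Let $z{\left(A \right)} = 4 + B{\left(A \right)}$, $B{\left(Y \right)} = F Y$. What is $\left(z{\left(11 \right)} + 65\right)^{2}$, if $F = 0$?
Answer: $4761$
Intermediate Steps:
$B{\left(Y \right)} = 0$ ($B{\left(Y \right)} = 0 Y = 0$)
$z{\left(A \right)} = 4$ ($z{\left(A \right)} = 4 + 0 = 4$)
$\left(z{\left(11 \right)} + 65\right)^{2} = \left(4 + 65\right)^{2} = 69^{2} = 4761$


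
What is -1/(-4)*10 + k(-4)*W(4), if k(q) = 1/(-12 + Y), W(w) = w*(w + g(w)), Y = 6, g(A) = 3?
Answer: -13/6 ≈ -2.1667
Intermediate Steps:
W(w) = w*(3 + w) (W(w) = w*(w + 3) = w*(3 + w))
k(q) = -⅙ (k(q) = 1/(-12 + 6) = 1/(-6) = -⅙)
-1/(-4)*10 + k(-4)*W(4) = -1/(-4)*10 - 2*(3 + 4)/3 = -1*(-¼)*10 - 2*7/3 = (¼)*10 - ⅙*28 = 5/2 - 14/3 = -13/6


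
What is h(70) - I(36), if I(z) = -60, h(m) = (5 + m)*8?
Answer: 660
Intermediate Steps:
h(m) = 40 + 8*m
h(70) - I(36) = (40 + 8*70) - 1*(-60) = (40 + 560) + 60 = 600 + 60 = 660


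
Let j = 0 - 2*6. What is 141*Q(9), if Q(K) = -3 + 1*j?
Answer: -2115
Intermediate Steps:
j = -12 (j = 0 - 12 = -12)
Q(K) = -15 (Q(K) = -3 + 1*(-12) = -3 - 12 = -15)
141*Q(9) = 141*(-15) = -2115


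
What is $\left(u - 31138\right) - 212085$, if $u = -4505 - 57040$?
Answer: $-304768$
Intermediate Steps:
$u = -61545$ ($u = -4505 - 57040 = -61545$)
$\left(u - 31138\right) - 212085 = \left(-61545 - 31138\right) - 212085 = -92683 - 212085 = -304768$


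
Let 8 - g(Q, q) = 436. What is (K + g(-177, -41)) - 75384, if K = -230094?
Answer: -305906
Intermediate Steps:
g(Q, q) = -428 (g(Q, q) = 8 - 1*436 = 8 - 436 = -428)
(K + g(-177, -41)) - 75384 = (-230094 - 428) - 75384 = -230522 - 75384 = -305906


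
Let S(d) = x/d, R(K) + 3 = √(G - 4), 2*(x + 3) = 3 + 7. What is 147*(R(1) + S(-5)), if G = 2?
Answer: -2499/5 + 147*I*√2 ≈ -499.8 + 207.89*I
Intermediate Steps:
x = 2 (x = -3 + (3 + 7)/2 = -3 + (½)*10 = -3 + 5 = 2)
R(K) = -3 + I*√2 (R(K) = -3 + √(2 - 4) = -3 + √(-2) = -3 + I*√2)
S(d) = 2/d
147*(R(1) + S(-5)) = 147*((-3 + I*√2) + 2/(-5)) = 147*((-3 + I*√2) + 2*(-⅕)) = 147*((-3 + I*√2) - ⅖) = 147*(-17/5 + I*√2) = -2499/5 + 147*I*√2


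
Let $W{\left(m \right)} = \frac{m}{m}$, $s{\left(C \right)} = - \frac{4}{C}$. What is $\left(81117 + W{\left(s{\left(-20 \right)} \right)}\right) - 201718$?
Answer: $-120600$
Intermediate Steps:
$W{\left(m \right)} = 1$
$\left(81117 + W{\left(s{\left(-20 \right)} \right)}\right) - 201718 = \left(81117 + 1\right) - 201718 = 81118 - 201718 = -120600$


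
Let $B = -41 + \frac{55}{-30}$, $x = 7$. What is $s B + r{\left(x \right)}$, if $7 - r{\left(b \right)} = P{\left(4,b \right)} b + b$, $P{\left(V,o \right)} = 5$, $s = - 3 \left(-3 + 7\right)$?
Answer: $479$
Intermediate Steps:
$s = -12$ ($s = \left(-3\right) 4 = -12$)
$r{\left(b \right)} = 7 - 6 b$ ($r{\left(b \right)} = 7 - \left(5 b + b\right) = 7 - 6 b$)
$B = - \frac{257}{6}$ ($B = -41 + 55 \left(- \frac{1}{30}\right) = -41 - \frac{11}{6} = - \frac{257}{6} \approx -42.833$)
$s B + r{\left(x \right)} = \left(-12\right) \left(- \frac{257}{6}\right) + \left(7 - 42\right) = 514 + \left(7 - 42\right) = 514 - 35 = 479$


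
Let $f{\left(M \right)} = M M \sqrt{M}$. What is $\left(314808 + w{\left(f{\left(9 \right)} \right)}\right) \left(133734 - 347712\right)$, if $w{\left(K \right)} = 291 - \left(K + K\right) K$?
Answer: $-42153879978$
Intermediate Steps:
$f{\left(M \right)} = M^{\frac{5}{2}}$ ($f{\left(M \right)} = M^{2} \sqrt{M} = M^{\frac{5}{2}}$)
$w{\left(K \right)} = 291 - 2 K^{2}$ ($w{\left(K \right)} = 291 - 2 K K = 291 - 2 K^{2}$)
$\left(314808 + w{\left(f{\left(9 \right)} \right)}\right) \left(133734 - 347712\right) = \left(314808 + \left(291 - 2 \left(9^{\frac{5}{2}}\right)^{2}\right)\right) \left(133734 - 347712\right) = \left(314808 + \left(291 - 2 \cdot 243^{2}\right)\right) \left(-213978\right) = \left(314808 + \left(291 - 118098\right)\right) \left(-213978\right) = \left(314808 - 117807\right) \left(-213978\right) = 197001 \left(-213978\right) = -42153879978$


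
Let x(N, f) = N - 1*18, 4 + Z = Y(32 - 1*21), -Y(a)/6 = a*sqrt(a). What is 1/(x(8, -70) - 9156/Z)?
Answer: 64453/9788732 + 75537*sqrt(11)/9788732 ≈ 0.032178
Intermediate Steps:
Y(a) = -6*a**(3/2) (Y(a) = -6*a*sqrt(a) = -6*a**(3/2))
Z = -4 - 66*sqrt(11) (Z = -4 - 6*(32 - 1*21)**(3/2) = -4 - 6*(32 - 21)**(3/2) = -4 - 66*sqrt(11) ≈ -222.90)
x(N, f) = -18 + N (x(N, f) = N - 18 = -18 + N)
1/(x(8, -70) - 9156/Z) = 1/((-18 + 8) - 9156/(-4 - 66*sqrt(11))) = 1/(-10 - 9156/(-4 - 66*sqrt(11)))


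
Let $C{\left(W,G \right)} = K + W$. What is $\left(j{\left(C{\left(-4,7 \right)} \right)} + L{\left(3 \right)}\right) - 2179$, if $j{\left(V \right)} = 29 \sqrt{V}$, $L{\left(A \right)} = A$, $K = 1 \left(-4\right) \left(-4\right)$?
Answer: $-2176 + 58 \sqrt{3} \approx -2075.5$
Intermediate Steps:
$K = 16$ ($K = \left(-4\right) \left(-4\right) = 16$)
$C{\left(W,G \right)} = 16 + W$
$\left(j{\left(C{\left(-4,7 \right)} \right)} + L{\left(3 \right)}\right) - 2179 = \left(29 \sqrt{16 - 4} + 3\right) - 2179 = \left(29 \sqrt{12} + 3\right) - 2179 = \left(29 \cdot 2 \sqrt{3} + 3\right) - 2179 = \left(58 \sqrt{3} + 3\right) - 2179 = \left(3 + 58 \sqrt{3}\right) - 2179 = -2176 + 58 \sqrt{3}$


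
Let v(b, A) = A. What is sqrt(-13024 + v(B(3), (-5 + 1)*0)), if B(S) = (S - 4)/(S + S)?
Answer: 4*I*sqrt(814) ≈ 114.12*I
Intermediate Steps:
B(S) = (-4 + S)/(2*S) (B(S) = (-4 + S)/((2*S)) = (-4 + S)*(1/(2*S)) = (-4 + S)/(2*S))
sqrt(-13024 + v(B(3), (-5 + 1)*0)) = sqrt(-13024 + (-5 + 1)*0) = sqrt(-13024 - 4*0) = sqrt(-13024 + 0) = sqrt(-13024) = 4*I*sqrt(814)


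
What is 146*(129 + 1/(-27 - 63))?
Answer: 847457/45 ≈ 18832.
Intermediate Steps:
146*(129 + 1/(-27 - 63)) = 146*(129 + 1/(-90)) = 146*(129 - 1/90) = 146*(11609/90) = 847457/45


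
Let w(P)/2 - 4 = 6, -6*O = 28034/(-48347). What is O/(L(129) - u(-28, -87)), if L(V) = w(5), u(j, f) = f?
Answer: 131/145041 ≈ 0.00090319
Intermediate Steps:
O = 14017/145041 (O = -14017/(3*(-48347)) = -14017*(-1)/(3*48347) = -⅙*(-28034/48347) = 14017/145041 ≈ 0.096642)
w(P) = 20 (w(P) = 8 + 2*6 = 8 + 12 = 20)
L(V) = 20
O/(L(129) - u(-28, -87)) = 14017/(145041*(20 - 1*(-87))) = 14017/(145041*(20 + 87)) = (14017/145041)/107 = (14017/145041)*(1/107) = 131/145041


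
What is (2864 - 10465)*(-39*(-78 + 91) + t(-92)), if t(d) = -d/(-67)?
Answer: 258897661/67 ≈ 3.8641e+6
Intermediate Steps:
t(d) = d/67 (t(d) = -d*(-1)/67 = -(-1)*d/67 = d/67)
(2864 - 10465)*(-39*(-78 + 91) + t(-92)) = (2864 - 10465)*(-39*(-78 + 91) + (1/67)*(-92)) = -7601*(-39*13 - 92/67) = -7601*(-507 - 92/67) = -7601*(-34061/67) = 258897661/67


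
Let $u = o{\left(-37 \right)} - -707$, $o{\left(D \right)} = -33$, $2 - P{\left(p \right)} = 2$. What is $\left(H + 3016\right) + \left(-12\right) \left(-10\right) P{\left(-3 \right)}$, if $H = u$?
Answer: $3690$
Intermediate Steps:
$P{\left(p \right)} = 0$ ($P{\left(p \right)} = 2 - 2 = 0$)
$u = 674$ ($u = -33 - -707 = -33 + 707 = 674$)
$H = 674$
$\left(H + 3016\right) + \left(-12\right) \left(-10\right) P{\left(-3 \right)} = \left(674 + 3016\right) + \left(-12\right) \left(-10\right) 0 = 3690 + 120 \cdot 0 = 3690 + 0 = 3690$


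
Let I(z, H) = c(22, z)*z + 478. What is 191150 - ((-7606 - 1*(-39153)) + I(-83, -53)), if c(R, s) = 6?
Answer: 159623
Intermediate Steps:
I(z, H) = 478 + 6*z (I(z, H) = 6*z + 478 = 478 + 6*z)
191150 - ((-7606 - 1*(-39153)) + I(-83, -53)) = 191150 - ((-7606 - 1*(-39153)) + (478 + 6*(-83))) = 191150 - ((-7606 + 39153) + (478 - 498)) = 191150 - (31547 - 20) = 191150 - 1*31527 = 191150 - 31527 = 159623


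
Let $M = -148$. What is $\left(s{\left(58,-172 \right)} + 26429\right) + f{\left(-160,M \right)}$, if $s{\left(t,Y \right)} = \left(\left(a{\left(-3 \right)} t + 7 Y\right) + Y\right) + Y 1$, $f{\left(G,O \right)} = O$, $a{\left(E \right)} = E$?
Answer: $24559$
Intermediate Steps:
$s{\left(t,Y \right)} = - 3 t + 9 Y$ ($s{\left(t,Y \right)} = \left(\left(- 3 t + 7 Y\right) + Y\right) + Y 1 = \left(- 3 t + 8 Y\right) + Y = - 3 t + 9 Y$)
$\left(s{\left(58,-172 \right)} + 26429\right) + f{\left(-160,M \right)} = \left(\left(\left(-3\right) 58 + 9 \left(-172\right)\right) + 26429\right) - 148 = \left(\left(-174 - 1548\right) + 26429\right) - 148 = \left(-1722 + 26429\right) - 148 = 24707 - 148 = 24559$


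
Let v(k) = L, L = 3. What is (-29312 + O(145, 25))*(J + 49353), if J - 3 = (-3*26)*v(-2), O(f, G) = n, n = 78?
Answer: -1436032548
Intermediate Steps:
O(f, G) = 78
v(k) = 3
J = -231 (J = 3 - 3*26*3 = 3 - 78*3 = 3 - 234 = -231)
(-29312 + O(145, 25))*(J + 49353) = (-29312 + 78)*(-231 + 49353) = -29234*49122 = -1436032548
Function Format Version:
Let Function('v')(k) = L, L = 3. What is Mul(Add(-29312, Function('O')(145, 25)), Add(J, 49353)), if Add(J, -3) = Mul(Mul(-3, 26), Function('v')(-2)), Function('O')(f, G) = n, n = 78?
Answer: -1436032548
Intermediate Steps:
Function('O')(f, G) = 78
Function('v')(k) = 3
J = -231 (J = Add(3, Mul(Mul(-3, 26), 3)) = Add(3, Mul(-78, 3)) = Add(3, -234) = -231)
Mul(Add(-29312, Function('O')(145, 25)), Add(J, 49353)) = Mul(Add(-29312, 78), Add(-231, 49353)) = Mul(-29234, 49122) = -1436032548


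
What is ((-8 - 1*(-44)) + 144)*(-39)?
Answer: -7020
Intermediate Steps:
((-8 - 1*(-44)) + 144)*(-39) = ((-8 + 44) + 144)*(-39) = (36 + 144)*(-39) = 180*(-39) = -7020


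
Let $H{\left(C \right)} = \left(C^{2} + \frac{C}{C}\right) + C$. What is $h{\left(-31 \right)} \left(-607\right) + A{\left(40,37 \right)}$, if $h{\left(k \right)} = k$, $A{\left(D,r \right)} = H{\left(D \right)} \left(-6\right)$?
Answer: $8971$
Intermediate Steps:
$H{\left(C \right)} = 1 + C + C^{2}$ ($H{\left(C \right)} = \left(C^{2} + 1\right) + C = \left(1 + C^{2}\right) + C = 1 + C + C^{2}$)
$A{\left(D,r \right)} = -6 - 6 D - 6 D^{2}$ ($A{\left(D,r \right)} = \left(1 + D + D^{2}\right) \left(-6\right) = -6 - 6 D - 6 D^{2}$)
$h{\left(-31 \right)} \left(-607\right) + A{\left(40,37 \right)} = \left(-31\right) \left(-607\right) - \left(246 + 9600\right) = 18817 - 9846 = 8971$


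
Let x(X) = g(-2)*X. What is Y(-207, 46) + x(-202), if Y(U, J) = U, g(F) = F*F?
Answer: -1015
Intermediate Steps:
g(F) = F**2
x(X) = 4*X (x(X) = (-2)**2*X = 4*X)
Y(-207, 46) + x(-202) = -207 + 4*(-202) = -207 - 808 = -1015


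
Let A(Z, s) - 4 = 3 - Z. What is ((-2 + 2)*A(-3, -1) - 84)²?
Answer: 7056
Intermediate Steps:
A(Z, s) = 7 - Z (A(Z, s) = 4 + (3 - Z) = 7 - Z)
((-2 + 2)*A(-3, -1) - 84)² = ((-2 + 2)*(7 - 1*(-3)) - 84)² = (0*(7 + 3) - 84)² = (0*10 - 84)² = (0 - 84)² = (-84)² = 7056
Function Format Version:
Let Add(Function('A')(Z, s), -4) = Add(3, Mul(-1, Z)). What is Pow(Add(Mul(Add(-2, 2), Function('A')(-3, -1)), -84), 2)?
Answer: 7056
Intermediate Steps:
Function('A')(Z, s) = Add(7, Mul(-1, Z)) (Function('A')(Z, s) = Add(4, Add(3, Mul(-1, Z))) = Add(7, Mul(-1, Z)))
Pow(Add(Mul(Add(-2, 2), Function('A')(-3, -1)), -84), 2) = Pow(Add(Mul(Add(-2, 2), Add(7, Mul(-1, -3))), -84), 2) = Pow(Add(Mul(0, Add(7, 3)), -84), 2) = Pow(Add(Mul(0, 10), -84), 2) = Pow(Add(0, -84), 2) = Pow(-84, 2) = 7056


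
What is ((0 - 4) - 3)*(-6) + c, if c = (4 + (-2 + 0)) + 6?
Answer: 50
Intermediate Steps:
c = 8 (c = (4 - 2) + 6 = 2 + 6 = 8)
((0 - 4) - 3)*(-6) + c = ((0 - 4) - 3)*(-6) + 8 = (-4 - 3)*(-6) + 8 = -7*(-6) + 8 = 42 + 8 = 50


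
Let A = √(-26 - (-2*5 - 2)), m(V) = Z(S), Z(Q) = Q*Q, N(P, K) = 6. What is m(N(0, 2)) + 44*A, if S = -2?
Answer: 4 + 44*I*√14 ≈ 4.0 + 164.63*I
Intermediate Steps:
Z(Q) = Q²
m(V) = 4 (m(V) = (-2)² = 4)
A = I*√14 (A = √(-26 - (-10 - 2)) = √(-26 - 1*(-12)) = √(-26 + 12) = √(-14) = I*√14 ≈ 3.7417*I)
m(N(0, 2)) + 44*A = 4 + 44*(I*√14) = 4 + 44*I*√14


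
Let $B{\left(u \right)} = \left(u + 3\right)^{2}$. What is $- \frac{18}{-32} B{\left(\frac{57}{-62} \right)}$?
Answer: $\frac{149769}{61504} \approx 2.4351$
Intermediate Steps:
$B{\left(u \right)} = \left(3 + u\right)^{2}$
$- \frac{18}{-32} B{\left(\frac{57}{-62} \right)} = - \frac{18}{-32} \left(3 + \frac{57}{-62}\right)^{2} = \left(-18\right) \left(- \frac{1}{32}\right) \left(3 + 57 \left(- \frac{1}{62}\right)\right)^{2} = \frac{9 \left(3 - \frac{57}{62}\right)^{2}}{16} = \frac{9 \left(\frac{129}{62}\right)^{2}}{16} = \frac{9}{16} \cdot \frac{16641}{3844} = \frac{149769}{61504}$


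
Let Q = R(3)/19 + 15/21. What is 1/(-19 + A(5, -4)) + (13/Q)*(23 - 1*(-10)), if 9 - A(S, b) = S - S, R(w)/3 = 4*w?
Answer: 570223/3470 ≈ 164.33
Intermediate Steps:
R(w) = 12*w (R(w) = 3*(4*w) = 12*w)
Q = 347/133 (Q = (12*3)/19 + 15/21 = 36*(1/19) + 15*(1/21) = 36/19 + 5/7 = 347/133 ≈ 2.6090)
A(S, b) = 9 (A(S, b) = 9 - (S - S) = 9 - 1*0 = 9 + 0 = 9)
1/(-19 + A(5, -4)) + (13/Q)*(23 - 1*(-10)) = 1/(-19 + 9) + (13/(347/133))*(23 - 1*(-10)) = 1/(-10) + (13*(133/347))*(23 + 10) = -⅒ + (1729/347)*33 = -⅒ + 57057/347 = 570223/3470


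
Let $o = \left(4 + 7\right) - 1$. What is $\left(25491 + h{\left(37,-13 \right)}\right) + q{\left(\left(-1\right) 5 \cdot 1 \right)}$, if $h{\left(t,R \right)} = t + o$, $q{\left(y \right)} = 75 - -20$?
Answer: $25633$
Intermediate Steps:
$o = 10$ ($o = 11 - 1 = 10$)
$q{\left(y \right)} = 95$ ($q{\left(y \right)} = 75 + 20 = 95$)
$h{\left(t,R \right)} = 10 + t$ ($h{\left(t,R \right)} = t + 10 = 10 + t$)
$\left(25491 + h{\left(37,-13 \right)}\right) + q{\left(\left(-1\right) 5 \cdot 1 \right)} = \left(25491 + \left(10 + 37\right)\right) + 95 = \left(25491 + 47\right) + 95 = 25538 + 95 = 25633$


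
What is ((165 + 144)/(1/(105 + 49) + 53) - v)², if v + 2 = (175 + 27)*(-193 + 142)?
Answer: 786973389878116/7403841 ≈ 1.0629e+8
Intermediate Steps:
v = -10304 (v = -2 + (175 + 27)*(-193 + 142) = -2 + 202*(-51) = -2 - 10302 = -10304)
((165 + 144)/(1/(105 + 49) + 53) - v)² = ((165 + 144)/(1/(105 + 49) + 53) - 1*(-10304))² = (309/(1/154 + 53) + 10304)² = (309/(8163/154) + 10304)² = (309*(154/8163) + 10304)² = (15862/2721 + 10304)² = (28053046/2721)² = 786973389878116/7403841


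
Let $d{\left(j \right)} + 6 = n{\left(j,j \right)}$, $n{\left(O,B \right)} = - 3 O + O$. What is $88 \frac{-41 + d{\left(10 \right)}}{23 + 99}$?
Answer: $- \frac{2948}{61} \approx -48.328$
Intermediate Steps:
$n{\left(O,B \right)} = - 2 O$
$d{\left(j \right)} = -6 - 2 j$
$88 \frac{-41 + d{\left(10 \right)}}{23 + 99} = 88 \frac{-41 - 26}{23 + 99} = 88 \frac{-41 - 26}{122} = 88 \left(-41 - 26\right) \frac{1}{122} = 88 \left(\left(-67\right) \frac{1}{122}\right) = 88 \left(- \frac{67}{122}\right) = - \frac{2948}{61}$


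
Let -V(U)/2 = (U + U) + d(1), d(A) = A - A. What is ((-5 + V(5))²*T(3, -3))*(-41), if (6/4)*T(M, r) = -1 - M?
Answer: 205000/3 ≈ 68333.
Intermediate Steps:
T(M, r) = -⅔ - 2*M/3 (T(M, r) = 2*(-1 - M)/3 = -⅔ - 2*M/3)
d(A) = 0
V(U) = -4*U (V(U) = -2*((U + U) + 0) = -2*(2*U + 0) = -4*U)
((-5 + V(5))²*T(3, -3))*(-41) = ((-5 - 4*5)²*(-⅔ - ⅔*3))*(-41) = ((-5 - 20)²*(-⅔ - 2))*(-41) = ((-25)²*(-8/3))*(-41) = (625*(-8/3))*(-41) = -5000/3*(-41) = 205000/3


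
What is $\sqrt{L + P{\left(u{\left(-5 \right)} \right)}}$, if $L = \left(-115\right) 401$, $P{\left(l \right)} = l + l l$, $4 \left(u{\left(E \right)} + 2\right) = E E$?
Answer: $\frac{i \sqrt{737483}}{4} \approx 214.69 i$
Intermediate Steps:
$u{\left(E \right)} = -2 + \frac{E^{2}}{4}$ ($u{\left(E \right)} = -2 + \frac{E E}{4} = -2 + \frac{E^{2}}{4}$)
$P{\left(l \right)} = l + l^{2}$
$L = -46115$
$\sqrt{L + P{\left(u{\left(-5 \right)} \right)}} = \sqrt{-46115 + \left(-2 + \frac{\left(-5\right)^{2}}{4}\right) \left(1 - \left(2 - \frac{\left(-5\right)^{2}}{4}\right)\right)} = \sqrt{-46115 + \left(-2 + \frac{1}{4} \cdot 25\right) \left(1 + \left(-2 + \frac{1}{4} \cdot 25\right)\right)} = \sqrt{-46115 + \left(-2 + \frac{25}{4}\right) \left(1 + \left(-2 + \frac{25}{4}\right)\right)} = \sqrt{-46115 + \frac{17 \left(1 + \frac{17}{4}\right)}{4}} = \sqrt{-46115 + \frac{17}{4} \cdot \frac{21}{4}} = \sqrt{-46115 + \frac{357}{16}} = \sqrt{- \frac{737483}{16}} = \frac{i \sqrt{737483}}{4}$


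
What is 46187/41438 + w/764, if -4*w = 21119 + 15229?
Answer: -170630119/15829316 ≈ -10.779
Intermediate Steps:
w = -9087 (w = -(21119 + 15229)/4 = -1/4*36348 = -9087)
46187/41438 + w/764 = 46187/41438 - 9087/764 = -170630119/15829316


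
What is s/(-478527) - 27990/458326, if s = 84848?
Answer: -26141007589/109660682901 ≈ -0.23838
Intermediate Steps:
s/(-478527) - 27990/458326 = 84848/(-478527) - 27990/458326 = 84848*(-1/478527) - 27990*1/458326 = -84848/478527 - 13995/229163 = -26141007589/109660682901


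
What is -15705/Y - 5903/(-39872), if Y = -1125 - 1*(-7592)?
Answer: -588015059/257852224 ≈ -2.2804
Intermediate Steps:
Y = 6467 (Y = -1125 + 7592 = 6467)
-15705/Y - 5903/(-39872) = -15705/6467 - 5903/(-39872) = -15705*1/6467 - 5903*(-1/39872) = -15705/6467 + 5903/39872 = -588015059/257852224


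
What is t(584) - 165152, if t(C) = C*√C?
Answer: -165152 + 1168*√146 ≈ -1.5104e+5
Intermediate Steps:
t(C) = C^(3/2)
t(584) - 165152 = 584^(3/2) - 165152 = 1168*√146 - 165152 = -165152 + 1168*√146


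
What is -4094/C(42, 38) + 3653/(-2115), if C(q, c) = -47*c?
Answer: 22708/40185 ≈ 0.56509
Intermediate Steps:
-4094/C(42, 38) + 3653/(-2115) = -4094/((-47*38)) + 3653/(-2115) = -4094/(-1786) + 3653*(-1/2115) = -4094*(-1/1786) - 3653/2115 = 2047/893 - 3653/2115 = 22708/40185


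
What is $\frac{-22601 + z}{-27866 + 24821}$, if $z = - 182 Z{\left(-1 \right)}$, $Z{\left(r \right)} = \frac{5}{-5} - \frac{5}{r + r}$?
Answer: $\frac{22874}{3045} \approx 7.512$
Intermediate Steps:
$Z{\left(r \right)} = -1 - \frac{5}{2 r}$ ($Z{\left(r \right)} = 5 \left(- \frac{1}{5}\right) - \frac{5}{2 r} = -1 - 5 \frac{1}{2 r} = -1 - \frac{5}{2 r}$)
$z = -273$ ($z = - 182 \frac{- \frac{5}{2} - -1}{-1} = - 182 \left(- (- \frac{5}{2} + 1)\right) = - 182 \left(\left(-1\right) \left(- \frac{3}{2}\right)\right) = \left(-182\right) \frac{3}{2} = -273$)
$\frac{-22601 + z}{-27866 + 24821} = \frac{-22601 - 273}{-27866 + 24821} = - \frac{22874}{-3045} = \left(-22874\right) \left(- \frac{1}{3045}\right) = \frac{22874}{3045}$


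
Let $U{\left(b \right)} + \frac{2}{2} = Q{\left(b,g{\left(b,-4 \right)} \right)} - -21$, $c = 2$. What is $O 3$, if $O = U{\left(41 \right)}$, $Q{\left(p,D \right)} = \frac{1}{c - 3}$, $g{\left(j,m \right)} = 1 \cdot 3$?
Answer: $57$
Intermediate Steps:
$g{\left(j,m \right)} = 3$
$Q{\left(p,D \right)} = -1$ ($Q{\left(p,D \right)} = \frac{1}{2 - 3} = \frac{1}{-1} = -1$)
$U{\left(b \right)} = 19$ ($U{\left(b \right)} = -1 - -20 = -1 + \left(-1 + 21\right) = -1 + 20 = 19$)
$O = 19$
$O 3 = 19 \cdot 3 = 57$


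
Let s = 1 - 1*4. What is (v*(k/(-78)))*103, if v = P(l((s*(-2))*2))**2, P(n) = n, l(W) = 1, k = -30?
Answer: 515/13 ≈ 39.615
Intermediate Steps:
s = -3 (s = 1 - 4 = -3)
v = 1 (v = 1**2 = 1)
(v*(k/(-78)))*103 = (1*(-30/(-78)))*103 = (1*(-30*(-1/78)))*103 = (1*(5/13))*103 = (5/13)*103 = 515/13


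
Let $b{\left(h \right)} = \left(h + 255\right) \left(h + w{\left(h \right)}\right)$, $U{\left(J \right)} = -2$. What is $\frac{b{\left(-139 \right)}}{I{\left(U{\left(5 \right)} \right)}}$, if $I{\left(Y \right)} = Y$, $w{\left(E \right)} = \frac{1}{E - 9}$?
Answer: $\frac{596617}{74} \approx 8062.4$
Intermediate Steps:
$w{\left(E \right)} = \frac{1}{-9 + E}$
$b{\left(h \right)} = \left(255 + h\right) \left(h + \frac{1}{-9 + h}\right)$ ($b{\left(h \right)} = \left(h + 255\right) \left(h + \frac{1}{-9 + h}\right) = \left(255 + h\right) \left(h + \frac{1}{-9 + h}\right)$)
$\frac{b{\left(-139 \right)}}{I{\left(U{\left(5 \right)} \right)}} = \frac{\frac{1}{-9 - 139} \left(255 - 139 - 139 \left(-9 - 139\right) \left(255 - 139\right)\right)}{-2} = \frac{255 - 139 - \left(-20572\right) 116}{-148} \left(- \frac{1}{2}\right) = - \frac{255 - 139 + 2386352}{148} \left(- \frac{1}{2}\right) = \left(- \frac{1}{148}\right) 2386468 \left(- \frac{1}{2}\right) = \left(- \frac{596617}{37}\right) \left(- \frac{1}{2}\right) = \frac{596617}{74}$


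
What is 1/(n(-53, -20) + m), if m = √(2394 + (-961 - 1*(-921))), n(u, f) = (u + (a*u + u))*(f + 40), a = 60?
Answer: -32860/2159558023 - √2354/4319116046 ≈ -1.5227e-5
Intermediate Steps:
n(u, f) = 62*u*(40 + f) (n(u, f) = (u + (60*u + u))*(f + 40) = (u + 61*u)*(40 + f) = (62*u)*(40 + f) = 62*u*(40 + f))
m = √2354 (m = √(2394 + (-961 + 921)) = √(2394 - 40) = √2354 ≈ 48.518)
1/(n(-53, -20) + m) = 1/(62*(-53)*(40 - 20) + √2354) = 1/(62*(-53)*20 + √2354) = 1/(-65720 + √2354)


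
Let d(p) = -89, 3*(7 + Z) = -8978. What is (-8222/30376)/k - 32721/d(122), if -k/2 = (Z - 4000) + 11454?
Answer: 13281929059485/36126389432 ≈ 367.65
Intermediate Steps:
Z = -8999/3 (Z = -7 + (⅓)*(-8978) = -7 - 8978/3 = -8999/3 ≈ -2999.7)
k = -26726/3 (k = -2*((-8999/3 - 4000) + 11454) = -2*(-20999/3 + 11454) = -2*13363/3 = -26726/3 ≈ -8908.7)
(-8222/30376)/k - 32721/d(122) = (-8222/30376)/(-26726/3) - 32721/(-89) = -8222*1/30376*(-3/26726) - 32721*(-1/89) = -4111/15188*(-3/26726) + 32721/89 = 12333/405914488 + 32721/89 = 13281929059485/36126389432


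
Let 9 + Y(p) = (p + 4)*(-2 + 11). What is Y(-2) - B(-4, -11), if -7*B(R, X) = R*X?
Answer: 107/7 ≈ 15.286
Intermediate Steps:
B(R, X) = -R*X/7
Y(p) = 27 + 9*p (Y(p) = -9 + (p + 4)*(-2 + 11) = -9 + (4 + p)*9 = -9 + (36 + 9*p) = 27 + 9*p)
Y(-2) - B(-4, -11) = (27 + 9*(-2)) - (-1)*(-4)*(-11)/7 = (27 - 18) - 1*(-44/7) = 9 + 44/7 = 107/7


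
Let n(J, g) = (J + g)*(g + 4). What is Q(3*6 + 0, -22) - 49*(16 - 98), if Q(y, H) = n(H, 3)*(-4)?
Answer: 4550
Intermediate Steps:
n(J, g) = (4 + g)*(J + g) (n(J, g) = (J + g)*(4 + g) = (4 + g)*(J + g))
Q(y, H) = -84 - 28*H (Q(y, H) = (3² + 4*H + 4*3 + H*3)*(-4) = (9 + 4*H + 12 + 3*H)*(-4) = (21 + 7*H)*(-4) = -84 - 28*H)
Q(3*6 + 0, -22) - 49*(16 - 98) = (-84 - 28*(-22)) - 49*(16 - 98) = (-84 + 616) - 49*(-82) = 532 + 4018 = 4550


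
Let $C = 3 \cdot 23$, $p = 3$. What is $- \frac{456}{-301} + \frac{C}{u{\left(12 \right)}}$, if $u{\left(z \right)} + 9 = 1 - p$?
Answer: $- \frac{15753}{3311} \approx -4.7578$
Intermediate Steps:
$u{\left(z \right)} = -11$ ($u{\left(z \right)} = -9 + \left(1 - 3\right) = -9 - 2 = -11$)
$C = 69$
$- \frac{456}{-301} + \frac{C}{u{\left(12 \right)}} = - \frac{456}{-301} + \frac{69}{-11} = \left(-456\right) \left(- \frac{1}{301}\right) + 69 \left(- \frac{1}{11}\right) = \frac{456}{301} - \frac{69}{11} = - \frac{15753}{3311}$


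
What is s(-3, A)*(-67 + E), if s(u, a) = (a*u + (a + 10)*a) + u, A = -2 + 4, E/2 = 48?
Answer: 435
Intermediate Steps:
E = 96 (E = 2*48 = 96)
A = 2
s(u, a) = u + a*u + a*(10 + a) (s(u, a) = (a*u + (10 + a)*a) + u = (a*u + a*(10 + a)) + u = u + a*u + a*(10 + a))
s(-3, A)*(-67 + E) = (-3 + 2**2 + 10*2 + 2*(-3))*(-67 + 96) = (-3 + 4 + 20 - 6)*29 = 15*29 = 435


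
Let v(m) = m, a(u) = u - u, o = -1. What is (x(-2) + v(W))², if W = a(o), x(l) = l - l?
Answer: 0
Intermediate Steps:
x(l) = 0
a(u) = 0
W = 0
(x(-2) + v(W))² = (0 + 0)² = 0² = 0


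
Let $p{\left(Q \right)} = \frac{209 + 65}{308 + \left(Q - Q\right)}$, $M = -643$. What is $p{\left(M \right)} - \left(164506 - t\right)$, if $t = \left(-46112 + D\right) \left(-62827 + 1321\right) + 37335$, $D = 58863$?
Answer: $- \frac{120796087121}{154} \approx -7.8439 \cdot 10^{8}$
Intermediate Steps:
$t = -784225671$ ($t = \left(-46112 + 58863\right) \left(-62827 + 1321\right) + 37335 = 12751 \left(-61506\right) + 37335 = -784263006 + 37335 = -784225671$)
$p{\left(Q \right)} = \frac{137}{154}$ ($p{\left(Q \right)} = \frac{274}{308 + 0} = \frac{274}{308} = 274 \cdot \frac{1}{308} = \frac{137}{154}$)
$p{\left(M \right)} - \left(164506 - t\right) = \frac{137}{154} - \left(164506 - -784225671\right) = \frac{137}{154} - \left(164506 + 784225671\right) = \frac{137}{154} - 784390177 = - \frac{120796087121}{154}$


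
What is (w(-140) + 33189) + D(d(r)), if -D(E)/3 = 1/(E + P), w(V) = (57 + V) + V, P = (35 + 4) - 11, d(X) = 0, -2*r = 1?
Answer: 923045/28 ≈ 32966.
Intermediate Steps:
r = -½ (r = -½*1 = -½ ≈ -0.50000)
P = 28 (P = 39 - 11 = 28)
w(V) = 57 + 2*V
D(E) = -3/(28 + E) (D(E) = -3/(E + 28) = -3/(28 + E))
(w(-140) + 33189) + D(d(r)) = ((57 + 2*(-140)) + 33189) - 3/(28 + 0) = ((57 - 280) + 33189) - 3/28 = (-223 + 33189) - 3*1/28 = 32966 - 3/28 = 923045/28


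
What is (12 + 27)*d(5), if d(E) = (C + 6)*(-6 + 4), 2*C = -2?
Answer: -390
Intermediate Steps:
C = -1 (C = (½)*(-2) = -1)
d(E) = -10 (d(E) = (-1 + 6)*(-6 + 4) = 5*(-2) = -10)
(12 + 27)*d(5) = (12 + 27)*(-10) = 39*(-10) = -390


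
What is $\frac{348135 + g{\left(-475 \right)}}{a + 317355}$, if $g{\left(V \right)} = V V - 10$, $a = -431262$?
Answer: $- \frac{191250}{37969} \approx -5.037$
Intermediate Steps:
$g{\left(V \right)} = -10 + V^{2}$ ($g{\left(V \right)} = V^{2} - 10 = -10 + V^{2}$)
$\frac{348135 + g{\left(-475 \right)}}{a + 317355} = \frac{348135 - \left(10 - \left(-475\right)^{2}\right)}{-431262 + 317355} = \frac{348135 + \left(-10 + 225625\right)}{-113907} = \left(348135 + 225615\right) \left(- \frac{1}{113907}\right) = 573750 \left(- \frac{1}{113907}\right) = - \frac{191250}{37969}$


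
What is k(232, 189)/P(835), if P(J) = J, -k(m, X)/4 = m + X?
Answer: -1684/835 ≈ -2.0168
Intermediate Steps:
k(m, X) = -4*X - 4*m (k(m, X) = -4*(m + X) = -4*(X + m) = -4*X - 4*m)
k(232, 189)/P(835) = (-4*189 - 4*232)/835 = (-756 - 928)*(1/835) = -1684*1/835 = -1684/835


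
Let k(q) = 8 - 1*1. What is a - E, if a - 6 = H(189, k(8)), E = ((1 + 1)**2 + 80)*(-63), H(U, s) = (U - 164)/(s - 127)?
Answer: 127147/24 ≈ 5297.8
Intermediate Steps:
k(q) = 7 (k(q) = 8 - 1 = 7)
H(U, s) = (-164 + U)/(-127 + s)
E = -5292 (E = (2**2 + 80)*(-63) = (4 + 80)*(-63) = 84*(-63) = -5292)
a = 139/24 (a = 6 + (-164 + 189)/(-127 + 7) = 6 + 25/(-120) = 6 - 1/120*25 = 6 - 5/24 = 139/24 ≈ 5.7917)
a - E = 139/24 - 1*(-5292) = 139/24 + 5292 = 127147/24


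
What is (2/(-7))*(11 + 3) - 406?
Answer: -410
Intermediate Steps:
(2/(-7))*(11 + 3) - 406 = (2*(-⅐))*14 - 406 = -2/7*14 - 406 = -4 - 406 = -410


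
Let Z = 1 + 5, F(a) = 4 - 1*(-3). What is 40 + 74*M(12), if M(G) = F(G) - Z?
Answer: 114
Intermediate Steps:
F(a) = 7 (F(a) = 4 + 3 = 7)
Z = 6
M(G) = 1 (M(G) = 7 - 1*6 = 7 - 6 = 1)
40 + 74*M(12) = 40 + 74*1 = 40 + 74 = 114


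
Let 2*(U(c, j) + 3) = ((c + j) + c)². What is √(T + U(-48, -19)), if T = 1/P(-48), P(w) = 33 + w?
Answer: √5948490/30 ≈ 81.298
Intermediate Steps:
U(c, j) = -3 + (j + 2*c)²/2 (U(c, j) = -3 + ((c + j) + c)²/2 = -3 + (j + 2*c)²/2)
T = -1/15 (T = 1/(33 - 48) = 1/(-15) = -1/15 ≈ -0.066667)
√(T + U(-48, -19)) = √(-1/15 + (-3 + (-19 + 2*(-48))²/2)) = √(-1/15 + (-3 + (-19 - 96)²/2)) = √(-1/15 + (-3 + (½)*(-115)²)) = √(-1/15 + (-3 + (½)*13225)) = √(-1/15 + (-3 + 13225/2)) = √(-1/15 + 13219/2) = √(198283/30) = √5948490/30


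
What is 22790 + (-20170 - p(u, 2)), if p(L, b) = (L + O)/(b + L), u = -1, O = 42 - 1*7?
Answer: 2586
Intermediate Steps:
O = 35 (O = 42 - 7 = 35)
p(L, b) = (35 + L)/(L + b) (p(L, b) = (L + 35)/(b + L) = (35 + L)/(L + b))
22790 + (-20170 - p(u, 2)) = 22790 + (-20170 - (35 - 1)/(-1 + 2)) = 22790 + (-20170 - 34/1) = 22790 + (-20170 - 34) = 22790 - 20204 = 2586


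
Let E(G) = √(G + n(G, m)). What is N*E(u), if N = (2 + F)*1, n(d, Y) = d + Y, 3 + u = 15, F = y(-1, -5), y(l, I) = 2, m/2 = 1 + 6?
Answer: 4*√38 ≈ 24.658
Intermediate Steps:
m = 14 (m = 2*(1 + 6) = 2*7 = 14)
F = 2
u = 12 (u = -3 + 15 = 12)
n(d, Y) = Y + d
N = 4 (N = (2 + 2)*1 = 4*1 = 4)
E(G) = √(14 + 2*G) (E(G) = √(G + (14 + G)) = √(14 + 2*G))
N*E(u) = 4*√(14 + 2*12) = 4*√(14 + 24) = 4*√38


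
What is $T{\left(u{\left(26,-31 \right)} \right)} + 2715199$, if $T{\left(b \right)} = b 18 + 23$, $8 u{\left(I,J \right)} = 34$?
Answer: $\frac{5430597}{2} \approx 2.7153 \cdot 10^{6}$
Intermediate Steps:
$u{\left(I,J \right)} = \frac{17}{4}$ ($u{\left(I,J \right)} = \frac{1}{8} \cdot 34 = \frac{17}{4}$)
$T{\left(b \right)} = 23 + 18 b$ ($T{\left(b \right)} = 18 b + 23 = 23 + 18 b$)
$T{\left(u{\left(26,-31 \right)} \right)} + 2715199 = \left(23 + 18 \cdot \frac{17}{4}\right) + 2715199 = \left(23 + \frac{153}{2}\right) + 2715199 = \frac{199}{2} + 2715199 = \frac{5430597}{2}$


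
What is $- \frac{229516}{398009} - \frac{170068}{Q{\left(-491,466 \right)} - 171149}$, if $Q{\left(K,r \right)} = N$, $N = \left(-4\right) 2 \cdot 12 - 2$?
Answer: $\frac{28384668160}{68157847223} \approx 0.41645$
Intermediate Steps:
$N = -98$ ($N = \left(-8\right) 12 - 2 = -96 - 2 = -98$)
$Q{\left(K,r \right)} = -98$
$- \frac{229516}{398009} - \frac{170068}{Q{\left(-491,466 \right)} - 171149} = - \frac{229516}{398009} - \frac{170068}{-98 - 171149} = \left(-229516\right) \frac{1}{398009} - \frac{170068}{-171247} = - \frac{229516}{398009} - - \frac{170068}{171247} = - \frac{229516}{398009} + \frac{170068}{171247} = \frac{28384668160}{68157847223}$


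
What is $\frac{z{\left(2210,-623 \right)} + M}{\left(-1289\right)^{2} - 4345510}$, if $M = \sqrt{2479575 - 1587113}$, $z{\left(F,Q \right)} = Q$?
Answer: $\frac{89}{383427} - \frac{\sqrt{892462}}{2683989} \approx -0.00011986$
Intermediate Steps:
$M = \sqrt{892462} \approx 944.7$
$\frac{z{\left(2210,-623 \right)} + M}{\left(-1289\right)^{2} - 4345510} = \frac{-623 + \sqrt{892462}}{\left(-1289\right)^{2} - 4345510} = \frac{-623 + \sqrt{892462}}{1661521 - 4345510} = \frac{-623 + \sqrt{892462}}{-2683989} = \left(-623 + \sqrt{892462}\right) \left(- \frac{1}{2683989}\right) = \frac{89}{383427} - \frac{\sqrt{892462}}{2683989}$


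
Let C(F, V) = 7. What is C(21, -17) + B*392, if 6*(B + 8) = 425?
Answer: 73913/3 ≈ 24638.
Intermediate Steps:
B = 377/6 (B = -8 + (1/6)*425 = -8 + 425/6 = 377/6 ≈ 62.833)
C(21, -17) + B*392 = 7 + (377/6)*392 = 7 + 73892/3 = 73913/3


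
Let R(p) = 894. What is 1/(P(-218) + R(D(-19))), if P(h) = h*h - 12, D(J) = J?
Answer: 1/48406 ≈ 2.0659e-5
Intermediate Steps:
P(h) = -12 + h² (P(h) = h² - 12 = -12 + h²)
1/(P(-218) + R(D(-19))) = 1/((-12 + (-218)²) + 894) = 1/((-12 + 47524) + 894) = 1/(47512 + 894) = 1/48406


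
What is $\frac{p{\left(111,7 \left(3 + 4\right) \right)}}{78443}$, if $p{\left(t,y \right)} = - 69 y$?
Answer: $- \frac{3381}{78443} \approx -0.043101$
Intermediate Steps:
$\frac{p{\left(111,7 \left(3 + 4\right) \right)}}{78443} = \frac{\left(-69\right) 7 \left(3 + 4\right)}{78443} = - 69 \cdot 7 \cdot 7 \cdot \frac{1}{78443} = \left(-69\right) 49 \cdot \frac{1}{78443} = \left(-3381\right) \frac{1}{78443} = - \frac{3381}{78443}$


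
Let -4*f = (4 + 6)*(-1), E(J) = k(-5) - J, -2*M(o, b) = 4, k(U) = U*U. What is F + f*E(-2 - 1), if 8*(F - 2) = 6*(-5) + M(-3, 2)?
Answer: 68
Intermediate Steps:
k(U) = U**2
M(o, b) = -2 (M(o, b) = -1/2*4 = -2)
E(J) = 25 - J (E(J) = (-5)**2 - J = 25 - J)
F = -2 (F = 2 + (6*(-5) - 2)/8 = 2 + (-30 - 2)/8 = 2 + (1/8)*(-32) = 2 - 4 = -2)
f = 5/2 (f = -(4 + 6)*(-1)/4 = -5*(-1)/2 = -1/4*(-10) = 5/2 ≈ 2.5000)
F + f*E(-2 - 1) = -2 + 5*(25 - (-2 - 1))/2 = -2 + 5*(25 - 1*(-3))/2 = -2 + 5*(25 + 3)/2 = -2 + (5/2)*28 = -2 + 70 = 68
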